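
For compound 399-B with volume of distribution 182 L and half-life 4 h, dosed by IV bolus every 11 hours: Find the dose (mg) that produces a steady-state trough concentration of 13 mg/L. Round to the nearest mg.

τ/t½ = 11/4 ≈ 2.75, so f = (1/2)^(11/4) ≈ 0.148651.
Cmin,ss = (D/Vd)·f/(1−f), so D = Cmin,ss·Vd·(1−f)/f.
D = 13 × 182 × (1−f)/f ≈ 13 × 182 × 5.72717 ≈ 13550.48 mg.

13550 mg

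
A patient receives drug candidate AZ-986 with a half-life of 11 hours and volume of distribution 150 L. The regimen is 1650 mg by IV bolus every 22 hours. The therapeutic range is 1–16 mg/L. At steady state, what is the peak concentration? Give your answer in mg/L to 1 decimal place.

14.7 mg/L

The dosing interval is 2 half-lives, so f = 2^(−2) = 0.25.
At steady state, R = 1/(1 − 0.25) = 4/3.
Single-dose peak C₀ = D/Vd = 1650/150 = 11 mg/L.
Steady-state peak Cmax,ss = C₀·R = 11 × 4/3 ≈ 14.667 mg/L.
Peak 14.7 mg/L vs MTC 16 mg/L: below toxic threshold.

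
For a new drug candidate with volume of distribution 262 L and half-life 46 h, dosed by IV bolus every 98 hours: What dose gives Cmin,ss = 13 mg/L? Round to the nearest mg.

τ/t½ = 98/46 ≈ 2.1304, so f = (1/2)^(98/46) ≈ 0.228389.
Cmin,ss = (D/Vd)·f/(1−f), so D = Cmin,ss·Vd·(1−f)/f.
D = 13 × 262 × (1−f)/f ≈ 13 × 262 × 3.37849 ≈ 11507.14 mg.

11507 mg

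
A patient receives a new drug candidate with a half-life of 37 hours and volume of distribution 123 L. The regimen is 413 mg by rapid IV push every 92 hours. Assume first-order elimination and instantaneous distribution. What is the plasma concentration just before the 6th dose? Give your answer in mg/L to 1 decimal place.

0.7 mg/L

f = (1/2)^(τ/t½) = (1/2)^(92/37) ≈ 0.1784.
C₀ = D/Vd = 413/123 ≈ 3.358 mg/L.
Before the 6th dose, 5 doses have been given. Superposition: Cmin = C₀·(f + f² + … + f^5).
≈ 3.358 × (0.1784 + 0.0318 + 0.0057 + 0.0010 + 0.0002) ≈ 3.358 × 0.2171 ≈ 0.729 mg/L.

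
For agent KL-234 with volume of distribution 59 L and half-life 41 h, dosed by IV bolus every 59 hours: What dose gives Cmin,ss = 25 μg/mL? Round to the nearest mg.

τ/t½ = 59/41 ≈ 1.439, so f = (1/2)^(59/41) ≈ 0.368817.
Cmin,ss = (D/Vd)·f/(1−f), so D = Cmin,ss·Vd·(1−f)/f.
D = 25 × 59 × (1−f)/f ≈ 25 × 59 × 1.71137 ≈ 2524.27 mg.

2524 mg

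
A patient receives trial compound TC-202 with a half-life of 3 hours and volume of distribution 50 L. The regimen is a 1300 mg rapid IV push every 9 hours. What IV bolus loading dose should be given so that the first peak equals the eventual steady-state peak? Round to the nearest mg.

1486 mg

f = (1/2)^(9/3) ≈ 0.125000; accumulation ratio R = 1/(1−f) ≈ 1.14286.
Loading dose to hit Cmax,ss on first dose: D_load = D_maint·R ≈ 1300 × 1.14286 ≈ 1485.72 mg.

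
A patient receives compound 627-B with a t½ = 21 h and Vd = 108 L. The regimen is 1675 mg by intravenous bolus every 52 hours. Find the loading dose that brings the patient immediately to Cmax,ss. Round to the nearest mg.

2042 mg

f = (1/2)^(52/21) ≈ 0.179718; accumulation ratio R = 1/(1−f) ≈ 1.21909.
Loading dose to hit Cmax,ss on first dose: D_load = D_maint·R ≈ 1675 × 1.21909 ≈ 2041.98 mg.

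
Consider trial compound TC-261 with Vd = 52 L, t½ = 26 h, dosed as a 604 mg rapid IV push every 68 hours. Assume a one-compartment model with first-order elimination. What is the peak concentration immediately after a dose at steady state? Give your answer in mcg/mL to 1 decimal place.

13.9 mcg/mL

Over one 68-h interval, 68/26 ≈ 2.6154 half-lives elapse, leaving f ≈ 0.1632 of each dose.
Accumulation ratio R = 1/(1 − f) ≈ 1/0.8368 ≈ 1.1950.
Each bolus raises the concentration by D/Vd = 604/52 ≈ 11.615 mcg/mL.
Cmax,ss = C₀/(1 − f) ≈ 11.615/0.8368 ≈ 13.880 mcg/mL.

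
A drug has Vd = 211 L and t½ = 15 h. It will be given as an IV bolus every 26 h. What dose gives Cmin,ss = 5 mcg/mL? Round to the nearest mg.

τ/t½ = 26/15 ≈ 1.7333, so f = (1/2)^(26/15) ≈ 0.300756.
Cmin,ss = (D/Vd)·f/(1−f), so D = Cmin,ss·Vd·(1−f)/f.
D = 5 × 211 × (1−f)/f ≈ 5 × 211 × 2.32495 ≈ 2452.82 mg.

2453 mg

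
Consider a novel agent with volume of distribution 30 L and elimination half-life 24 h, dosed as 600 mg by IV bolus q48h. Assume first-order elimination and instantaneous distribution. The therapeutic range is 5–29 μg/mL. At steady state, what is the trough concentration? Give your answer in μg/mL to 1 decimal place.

6.7 μg/mL

The dosing interval is 2 half-lives, so f = 2^(−2) = 0.25.
Accumulation ratio R = 1/(1 − f) = 1/0.75 = 4/3.
Single-dose peak C₀ = D/Vd = 600/30 = 20 μg/mL.
Steady-state peak Cmax,ss = C₀·R = 20 × 4/3 ≈ 26.667 μg/mL.
Steady-state trough Cmin,ss = Cmax,ss·f ≈ 26.667 × 0.25 ≈ 6.667 μg/mL.
Trough 6.7 μg/mL vs MEC 5 μg/mL: adequate.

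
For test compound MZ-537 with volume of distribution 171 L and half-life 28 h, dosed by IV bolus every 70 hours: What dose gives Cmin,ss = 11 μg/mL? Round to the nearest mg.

τ/t½ = 70/28 ≈ 2.5, so f = (1/2)^(70/28) ≈ 0.176777.
Cmin,ss = (D/Vd)·f/(1−f), so D = Cmin,ss·Vd·(1−f)/f.
D = 11 × 171 × (1−f)/f ≈ 11 × 171 × 4.65684 ≈ 8759.52 mg.

8760 mg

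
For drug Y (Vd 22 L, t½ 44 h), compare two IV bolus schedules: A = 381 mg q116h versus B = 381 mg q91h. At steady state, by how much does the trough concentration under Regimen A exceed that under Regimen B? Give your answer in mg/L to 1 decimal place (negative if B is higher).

Regimen A: f = (1/2)^(116/44) ≈ 0.1608; Cmin,ss = (381/22)·f/(1−f) ≈ 3.318 mg/L.
Regimen B: f = (1/2)^(91/44) ≈ 0.2385; Cmin,ss = (381/22)·f/(1−f) ≈ 5.424 mg/L.
Difference ≈ 3.318 − 5.424 ≈ -2.106 mg/L.

-2.1 mg/L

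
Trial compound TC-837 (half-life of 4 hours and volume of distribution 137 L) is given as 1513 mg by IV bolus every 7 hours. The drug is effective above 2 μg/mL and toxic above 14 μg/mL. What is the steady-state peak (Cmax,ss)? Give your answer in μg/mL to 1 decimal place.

15.7 μg/mL

Over one 7-h interval, 7/4 ≈ 1.75 half-lives elapse, leaving f ≈ 0.2973 of each dose.
At steady state, accumulation factor R = 1/(1 − e^(−kτ)) ≈ 1.4231.
Each bolus raises the concentration by D/Vd = 1513/137 ≈ 11.044 μg/mL.
Cmax,ss = C₀/(1 − f) ≈ 11.044/0.7027 ≈ 15.717 μg/mL.
Peak 15.7 μg/mL vs MTC 14 μg/mL: exceeds toxic threshold.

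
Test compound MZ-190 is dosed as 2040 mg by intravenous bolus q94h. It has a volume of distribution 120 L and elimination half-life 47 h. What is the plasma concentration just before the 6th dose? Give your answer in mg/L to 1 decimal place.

f = (1/2)^(τ/t½) = (1/2)^(94/47) ≈ 0.2500.
C₀ = D/Vd = 2040/120 ≈ 17.000 mg/L.
Before the 6th dose, 5 doses have been given. Superposition: Cmin = C₀·(f + f² + … + f^5).
≈ 17.000 × (0.2500 + 0.0625 + 0.0156 + 0.0039 + 0.0010) ≈ 17.000 × 0.3330 ≈ 5.661 mg/L.

5.7 mg/L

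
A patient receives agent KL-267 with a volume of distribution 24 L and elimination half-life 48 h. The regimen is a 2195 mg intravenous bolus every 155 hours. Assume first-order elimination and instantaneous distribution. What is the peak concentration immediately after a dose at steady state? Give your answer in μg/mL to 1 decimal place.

102.4 μg/mL

τ/t½ = 155/48 ≈ 3.2292, so fraction remaining f = (1/2)^(155/48) ≈ 0.1066.
At steady state, accumulation factor R = 1/(1 − e^(−kτ)) ≈ 1.1193.
Single-dose peak C₀ = D/Vd = 2195/24 ≈ 91.458 μg/mL.
Steady-state peak Cmax,ss = C₀·R ≈ 91.458 × 1.1193 ≈ 102.369 μg/mL.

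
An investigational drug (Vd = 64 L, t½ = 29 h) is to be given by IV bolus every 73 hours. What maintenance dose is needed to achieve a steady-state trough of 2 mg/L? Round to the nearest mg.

τ/t½ = 73/29 ≈ 2.5172, so f = (1/2)^(73/29) ≈ 0.174677.
Cmin,ss = (D/Vd)·f/(1−f), so D = Cmin,ss·Vd·(1−f)/f.
D = 2 × 64 × (1−f)/f ≈ 2 × 64 × 4.72485 ≈ 604.78 mg.

605 mg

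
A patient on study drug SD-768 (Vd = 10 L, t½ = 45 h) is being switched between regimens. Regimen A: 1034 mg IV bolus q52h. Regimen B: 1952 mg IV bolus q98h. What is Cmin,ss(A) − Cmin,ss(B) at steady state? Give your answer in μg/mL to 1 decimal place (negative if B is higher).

Regimen A: f = (1/2)^(52/45) ≈ 0.4489; Cmin,ss = (1034/10)·f/(1−f) ≈ 84.225 μg/mL.
Regimen B: f = (1/2)^(98/45) ≈ 0.2210; Cmin,ss = (1952/10)·f/(1−f) ≈ 55.378 μg/mL.
Difference ≈ 84.225 − 55.378 ≈ 28.847 μg/mL.

28.8 μg/mL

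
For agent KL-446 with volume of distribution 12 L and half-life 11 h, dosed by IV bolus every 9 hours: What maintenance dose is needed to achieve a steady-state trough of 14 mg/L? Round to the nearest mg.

τ/t½ = 9/11 ≈ 0.81818, so f = (1/2)^(9/11) ≈ 0.567156.
Cmin,ss = (D/Vd)·f/(1−f), so D = Cmin,ss·Vd·(1−f)/f.
D = 14 × 12 × (1−f)/f ≈ 14 × 12 × 0.76318 ≈ 128.21 mg.

128 mg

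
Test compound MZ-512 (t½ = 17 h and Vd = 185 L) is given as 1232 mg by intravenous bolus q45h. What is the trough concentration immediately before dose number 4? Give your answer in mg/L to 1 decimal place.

f = (1/2)^(τ/t½) = (1/2)^(45/17) ≈ 0.1596.
C₀ = D/Vd = 1232/185 ≈ 6.659 mg/L.
Before the 4th dose, 3 doses have been given. Superposition: Cmin = C₀·(f + f² + … + f^3).
≈ 6.659 × (0.1596 + 0.0255 + 0.0041) ≈ 6.659 × 0.1892 ≈ 1.260 mg/L.

1.3 mg/L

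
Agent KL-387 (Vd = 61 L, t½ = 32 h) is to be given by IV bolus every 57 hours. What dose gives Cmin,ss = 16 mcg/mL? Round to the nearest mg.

2379 mg

τ/t½ = 57/32 ≈ 1.7812, so f = (1/2)^(57/32) ≈ 0.290931.
Cmin,ss = (D/Vd)·f/(1−f), so D = Cmin,ss·Vd·(1−f)/f.
D = 16 × 61 × (1−f)/f ≈ 16 × 61 × 2.43724 ≈ 2378.75 mg.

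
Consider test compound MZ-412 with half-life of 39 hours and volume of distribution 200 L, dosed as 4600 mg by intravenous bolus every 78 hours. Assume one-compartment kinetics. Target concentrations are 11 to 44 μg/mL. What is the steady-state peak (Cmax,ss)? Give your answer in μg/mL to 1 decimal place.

The dosing interval is 2 half-lives, so f = 2^(−2) = 0.25.
Accumulation ratio R = 1/(1 − f) = 1/0.75 = 4/3.
Single-dose peak C₀ = D/Vd = 4600/200 = 23 μg/mL.
Steady-state peak Cmax,ss = C₀·R = 23 × 4/3 ≈ 30.667 μg/mL.
Peak 30.7 μg/mL vs MTC 44 μg/mL: below toxic threshold.

30.7 μg/mL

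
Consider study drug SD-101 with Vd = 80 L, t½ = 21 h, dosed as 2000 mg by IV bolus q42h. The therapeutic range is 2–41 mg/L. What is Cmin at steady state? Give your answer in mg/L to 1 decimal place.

τ = 42 h = 2 half-lives, so f = (1/2)^2 = 0.25.
At steady state, R = 1/(1 − 0.25) = 4/3.
Single-dose peak C₀ = D/Vd = 2000/80 = 25 mg/L.
Steady-state peak Cmax,ss = C₀·R = 25 × 4/3 ≈ 33.333 mg/L.
Steady-state trough Cmin,ss = Cmax,ss·f ≈ 33.333 × 0.25 ≈ 8.333 mg/L.
Trough 8.3 mg/L vs MEC 2 mg/L: adequate.

8.3 mg/L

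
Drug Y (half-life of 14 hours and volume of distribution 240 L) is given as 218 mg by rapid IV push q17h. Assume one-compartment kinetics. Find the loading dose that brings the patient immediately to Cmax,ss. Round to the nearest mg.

f = (1/2)^(17/14) ≈ 0.430986; accumulation ratio R = 1/(1−f) ≈ 1.75743.
Loading dose to hit Cmax,ss on first dose: D_load = D_maint·R ≈ 218 × 1.75743 ≈ 383.12 mg.

383 mg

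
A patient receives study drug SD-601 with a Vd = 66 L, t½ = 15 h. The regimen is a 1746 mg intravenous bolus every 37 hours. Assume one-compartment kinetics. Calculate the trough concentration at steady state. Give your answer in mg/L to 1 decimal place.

5.8 mg/L

k = ln2/t½ = ln2/15 ≈ 0.046210 h⁻¹; fraction remaining f = e^(−kτ) = e^(−0.046210×37) ≈ 0.1809.
At steady state, accumulation factor R = 1/(1 − e^(−kτ)) ≈ 1.2209.
Each bolus raises the concentration by D/Vd = 1746/66 ≈ 26.455 mg/L.
Cmax,ss = C₀/(1 − f) ≈ 26.455/0.8191 ≈ 32.298 mg/L.
One interval later, Cmin,ss = Cmax,ss·e^(−kτ) ≈ 32.298 × 0.1809 ≈ 5.843 mg/L.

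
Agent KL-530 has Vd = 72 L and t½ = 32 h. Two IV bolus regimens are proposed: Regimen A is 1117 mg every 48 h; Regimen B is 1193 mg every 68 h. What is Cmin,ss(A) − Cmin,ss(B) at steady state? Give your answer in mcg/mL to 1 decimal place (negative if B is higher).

3.6 mcg/mL

Regimen A: f = (1/2)^(48/32) ≈ 0.3536; Cmin,ss = (1117/72)·f/(1−f) ≈ 8.487 mcg/mL.
Regimen B: f = (1/2)^(68/32) ≈ 0.2293; Cmin,ss = (1193/72)·f/(1−f) ≈ 4.930 mcg/mL.
Difference ≈ 8.487 − 4.930 ≈ 3.557 mcg/mL.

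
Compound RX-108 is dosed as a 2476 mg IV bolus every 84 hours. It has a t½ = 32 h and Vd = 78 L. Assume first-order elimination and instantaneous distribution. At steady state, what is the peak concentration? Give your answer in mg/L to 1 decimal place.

Over one 84-h interval, 84/32 ≈ 2.625 half-lives elapse, leaving f ≈ 0.1621 of each dose.
At steady state, accumulation factor R = 1/(1 − e^(−kτ)) ≈ 1.1935.
Single-dose peak C₀ = D/Vd = 2476/78 ≈ 31.744 mg/L.
Steady-state peak Cmax,ss = C₀·R ≈ 31.744 × 1.1935 ≈ 37.886 mg/L.

37.9 mg/L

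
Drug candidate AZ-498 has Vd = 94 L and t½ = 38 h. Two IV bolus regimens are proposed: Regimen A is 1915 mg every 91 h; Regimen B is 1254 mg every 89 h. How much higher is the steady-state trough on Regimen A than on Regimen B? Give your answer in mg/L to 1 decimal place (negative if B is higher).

1.5 mg/L

Regimen A: f = (1/2)^(91/38) ≈ 0.1902; Cmin,ss = (1915/94)·f/(1−f) ≈ 4.785 mg/L.
Regimen B: f = (1/2)^(89/38) ≈ 0.1972; Cmin,ss = (1254/94)·f/(1−f) ≈ 3.277 mg/L.
Difference ≈ 4.785 − 3.277 ≈ 1.508 mg/L.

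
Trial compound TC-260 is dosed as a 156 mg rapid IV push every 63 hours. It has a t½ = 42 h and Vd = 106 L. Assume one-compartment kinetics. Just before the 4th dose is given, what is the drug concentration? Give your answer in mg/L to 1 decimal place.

0.8 mg/L

f = (1/2)^(τ/t½) = (1/2)^(63/42) ≈ 0.3536.
C₀ = D/Vd = 156/106 ≈ 1.472 mg/L.
Before the 4th dose, 3 doses have been given. Superposition: Cmin = C₀·(f + f² + … + f^3).
≈ 1.472 × (0.3536 + 0.1250 + 0.0442) ≈ 1.472 × 0.5228 ≈ 0.770 mg/L.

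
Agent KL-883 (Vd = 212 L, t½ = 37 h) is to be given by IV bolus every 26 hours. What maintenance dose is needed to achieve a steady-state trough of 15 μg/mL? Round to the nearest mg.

τ/t½ = 26/37 ≈ 0.7027, so f = (1/2)^(26/37) ≈ 0.614420.
Cmin,ss = (D/Vd)·f/(1−f), so D = Cmin,ss·Vd·(1−f)/f.
D = 15 × 212 × (1−f)/f ≈ 15 × 212 × 0.62755 ≈ 1995.61 mg.

1996 mg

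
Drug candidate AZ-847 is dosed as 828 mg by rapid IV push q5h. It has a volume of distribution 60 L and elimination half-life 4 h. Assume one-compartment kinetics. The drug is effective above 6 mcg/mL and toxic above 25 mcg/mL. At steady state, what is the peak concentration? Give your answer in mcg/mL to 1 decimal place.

Over one 5-h interval, 5/4 ≈ 1.25 half-lives elapse, leaving f ≈ 0.4204 of each dose.
Accumulation ratio R = 1/(1 − f) ≈ 1/0.5796 ≈ 1.7253.
Single-dose peak C₀ = D/Vd = 828/60 ≈ 13.800 mcg/mL.
Steady-state peak Cmax,ss = C₀·R ≈ 13.800 × 1.7253 ≈ 23.809 mcg/mL.
Peak 23.8 mcg/mL vs MTC 25 mcg/mL: below toxic threshold.

23.8 mcg/mL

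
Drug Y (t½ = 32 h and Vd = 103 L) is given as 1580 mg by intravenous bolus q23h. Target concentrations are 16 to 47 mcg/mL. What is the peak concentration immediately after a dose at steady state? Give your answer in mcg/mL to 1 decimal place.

39.1 mcg/mL

Over one 23-h interval, 23/32 ≈ 0.71875 half-lives elapse, leaving f ≈ 0.6076 of each dose.
At steady state, accumulation factor R = 1/(1 − e^(−kτ)) ≈ 2.5484.
Single-dose peak C₀ = D/Vd = 1580/103 ≈ 15.340 mcg/mL.
Steady-state peak Cmax,ss = C₀·R ≈ 15.340 × 2.5484 ≈ 39.092 mcg/mL.
Peak 39.1 mcg/mL vs MTC 47 mcg/mL: below toxic threshold.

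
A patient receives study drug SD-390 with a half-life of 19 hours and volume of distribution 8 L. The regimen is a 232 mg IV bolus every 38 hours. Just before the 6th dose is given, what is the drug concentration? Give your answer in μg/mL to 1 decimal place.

f = (1/2)^(τ/t½) = (1/2)^(38/19) ≈ 0.2500.
C₀ = D/Vd = 232/8 ≈ 29.000 μg/mL.
Before the 6th dose, 5 doses have been given. Superposition: Cmin = C₀·(f + f² + … + f^5).
≈ 29.000 × (0.2500 + 0.0625 + 0.0156 + 0.0039 + 0.0010) ≈ 29.000 × 0.3330 ≈ 9.657 μg/mL.

9.7 μg/mL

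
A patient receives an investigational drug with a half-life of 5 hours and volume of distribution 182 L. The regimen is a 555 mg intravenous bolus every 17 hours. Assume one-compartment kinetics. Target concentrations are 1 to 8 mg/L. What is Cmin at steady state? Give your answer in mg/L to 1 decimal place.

0.3 mg/L

k = ln2/t½ = ln2/5 ≈ 0.138629 h⁻¹; fraction remaining f = e^(−kτ) = e^(−0.138629×17) ≈ 0.0947.
Accumulation ratio R = 1/(1 − f) ≈ 1/0.9053 ≈ 1.1046.
Each bolus raises the concentration by D/Vd = 555/182 ≈ 3.049 mg/L.
Cmax,ss = C₀/(1 − f) ≈ 3.049/0.9053 ≈ 3.368 mg/L.
One interval later, Cmin,ss = Cmax,ss·e^(−kτ) ≈ 3.368 × 0.0947 ≈ 0.319 mg/L.
Trough 0.3 mg/L vs MEC 1 mg/L: subtherapeutic.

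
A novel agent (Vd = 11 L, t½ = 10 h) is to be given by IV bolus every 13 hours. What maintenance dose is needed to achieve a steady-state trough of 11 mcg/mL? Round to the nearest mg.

τ/t½ = 13/10 ≈ 1.3, so f = (1/2)^(13/10) ≈ 0.406126.
Cmin,ss = (D/Vd)·f/(1−f), so D = Cmin,ss·Vd·(1−f)/f.
D = 11 × 11 × (1−f)/f ≈ 11 × 11 × 1.46229 ≈ 176.94 mg.

177 mg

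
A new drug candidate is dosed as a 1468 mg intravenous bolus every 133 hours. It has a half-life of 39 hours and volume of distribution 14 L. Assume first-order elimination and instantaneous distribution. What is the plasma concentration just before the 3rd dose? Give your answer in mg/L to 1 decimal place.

10.8 mg/L

f = (1/2)^(τ/t½) = (1/2)^(133/39) ≈ 0.0941.
C₀ = D/Vd = 1468/14 ≈ 104.857 mg/L.
Before the 3rd dose, 2 doses have been given. Superposition: Cmin = C₀·(f + f²).
≈ 104.857 × (0.0941 + 0.0089) ≈ 104.857 × 0.1030 ≈ 10.800 mg/L.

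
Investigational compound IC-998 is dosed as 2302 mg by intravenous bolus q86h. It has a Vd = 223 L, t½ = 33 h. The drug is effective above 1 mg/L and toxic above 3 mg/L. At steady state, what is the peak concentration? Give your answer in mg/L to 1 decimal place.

12.4 mg/L

Over one 86-h interval, 86/33 ≈ 2.6061 half-lives elapse, leaving f ≈ 0.1642 of each dose.
At steady state, accumulation factor R = 1/(1 − e^(−kτ)) ≈ 1.1965.
Each bolus raises the concentration by D/Vd = 2302/223 ≈ 10.323 mg/L.
Steady-state peak Cmax,ss = C₀·R ≈ 10.323 × 1.1965 ≈ 12.351 mg/L.
Peak 12.4 mg/L vs MTC 3 mg/L: exceeds toxic threshold.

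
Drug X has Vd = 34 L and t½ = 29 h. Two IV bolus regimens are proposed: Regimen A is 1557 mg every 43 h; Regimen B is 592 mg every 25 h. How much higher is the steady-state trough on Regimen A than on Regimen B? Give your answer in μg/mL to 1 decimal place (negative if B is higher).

4.2 μg/mL

Regimen A: f = (1/2)^(43/29) ≈ 0.3578; Cmin,ss = (1557/34)·f/(1−f) ≈ 25.514 μg/mL.
Regimen B: f = (1/2)^(25/29) ≈ 0.5502; Cmin,ss = (592/34)·f/(1−f) ≈ 21.298 μg/mL.
Difference ≈ 25.514 − 21.298 ≈ 4.216 μg/mL.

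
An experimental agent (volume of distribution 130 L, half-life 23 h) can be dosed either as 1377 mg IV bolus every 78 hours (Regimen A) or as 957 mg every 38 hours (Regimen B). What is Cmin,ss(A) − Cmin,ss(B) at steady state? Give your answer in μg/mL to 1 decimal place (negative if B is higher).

Regimen A: f = (1/2)^(78/23) ≈ 0.0953; Cmin,ss = (1377/130)·f/(1−f) ≈ 1.116 μg/mL.
Regimen B: f = (1/2)^(38/23) ≈ 0.3182; Cmin,ss = (957/130)·f/(1−f) ≈ 3.436 μg/mL.
Difference ≈ 1.116 − 3.436 ≈ -2.320 μg/mL.

-2.3 μg/mL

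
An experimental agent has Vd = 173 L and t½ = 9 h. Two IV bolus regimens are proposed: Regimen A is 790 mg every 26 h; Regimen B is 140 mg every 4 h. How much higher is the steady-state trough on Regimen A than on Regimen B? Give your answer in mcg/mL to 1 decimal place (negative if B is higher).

Regimen A: f = (1/2)^(26/9) ≈ 0.1350; Cmin,ss = (790/173)·f/(1−f) ≈ 0.713 mcg/mL.
Regimen B: f = (1/2)^(4/9) ≈ 0.7349; Cmin,ss = (140/173)·f/(1−f) ≈ 2.243 mcg/mL.
Difference ≈ 0.713 − 2.243 ≈ -1.530 mcg/mL.

-1.5 mcg/mL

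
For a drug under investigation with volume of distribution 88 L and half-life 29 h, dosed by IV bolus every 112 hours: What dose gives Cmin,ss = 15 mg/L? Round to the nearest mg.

17874 mg

τ/t½ = 112/29 ≈ 3.8621, so f = (1/2)^(112/29) ≈ 0.068770.
Cmin,ss = (D/Vd)·f/(1−f), so D = Cmin,ss·Vd·(1−f)/f.
D = 15 × 88 × (1−f)/f ≈ 15 × 88 × 13.54122 ≈ 17874.41 mg.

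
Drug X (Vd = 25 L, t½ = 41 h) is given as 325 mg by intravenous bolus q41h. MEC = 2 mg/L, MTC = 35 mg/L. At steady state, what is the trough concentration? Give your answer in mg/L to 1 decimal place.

τ = 41 h = 1 half-life, so f = (1/2)^1 = 0.5.
At steady state, R = 1/(1 − 0.5) = 2/1.
Single-dose peak C₀ = D/Vd = 325/25 = 13 mg/L.
Steady-state peak Cmax,ss = C₀·R = 13 × 2/1 ≈ 26.000 mg/L.
Steady-state trough Cmin,ss = Cmax,ss·f ≈ 26.000 × 0.5 ≈ 13.000 mg/L.
Trough 13.0 mg/L vs MEC 2 mg/L: adequate.

13.0 mg/L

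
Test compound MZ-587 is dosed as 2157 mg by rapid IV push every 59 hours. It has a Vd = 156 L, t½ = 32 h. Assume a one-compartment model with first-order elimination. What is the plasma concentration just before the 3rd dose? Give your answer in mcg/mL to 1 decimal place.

f = (1/2)^(τ/t½) = (1/2)^(59/32) ≈ 0.2786.
C₀ = D/Vd = 2157/156 ≈ 13.827 mcg/mL.
Before the 3rd dose, 2 doses have been given. Superposition: Cmin = C₀·(f + f²).
≈ 13.827 × (0.2786 + 0.0776) ≈ 13.827 × 0.3562 ≈ 4.925 mcg/mL.

4.9 mcg/mL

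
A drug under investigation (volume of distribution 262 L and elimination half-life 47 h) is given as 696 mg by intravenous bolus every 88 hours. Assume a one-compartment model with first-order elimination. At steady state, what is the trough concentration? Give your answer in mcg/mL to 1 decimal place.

k = ln2/t½ = ln2/47 ≈ 0.014748 h⁻¹; fraction remaining f = e^(−kτ) = e^(−0.014748×88) ≈ 0.2731.
Accumulation ratio R = 1/(1 − f) ≈ 1/0.7269 ≈ 1.3757.
Each bolus raises the concentration by D/Vd = 696/262 ≈ 2.656 mcg/mL.
Steady-state peak Cmax,ss = C₀·R ≈ 2.656 × 1.3757 ≈ 3.654 mcg/mL.
One interval later, Cmin,ss = Cmax,ss·e^(−kτ) ≈ 3.654 × 0.2731 ≈ 0.998 mcg/mL.

1.0 mcg/mL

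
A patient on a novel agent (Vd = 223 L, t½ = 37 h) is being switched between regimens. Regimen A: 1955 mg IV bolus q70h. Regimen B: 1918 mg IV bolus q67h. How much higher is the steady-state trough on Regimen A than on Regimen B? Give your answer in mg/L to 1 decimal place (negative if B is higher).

-0.2 mg/L

Regimen A: f = (1/2)^(70/37) ≈ 0.2695; Cmin,ss = (1955/223)·f/(1−f) ≈ 3.234 mg/L.
Regimen B: f = (1/2)^(67/37) ≈ 0.2850; Cmin,ss = (1918/223)·f/(1−f) ≈ 3.428 mg/L.
Difference ≈ 3.234 − 3.428 ≈ -0.194 mg/L.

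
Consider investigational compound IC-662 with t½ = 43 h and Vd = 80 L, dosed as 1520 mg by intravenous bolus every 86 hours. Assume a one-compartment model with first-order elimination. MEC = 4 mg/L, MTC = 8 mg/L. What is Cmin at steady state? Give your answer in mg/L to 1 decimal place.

6.3 mg/L

The dosing interval is 2 half-lives, so f = 2^(−2) = 0.25.
At steady state, R = 1/(1 − 0.25) = 4/3.
Single-dose peak C₀ = D/Vd = 1520/80 = 19 mg/L.
Steady-state peak Cmax,ss = C₀·R = 19 × 4/3 ≈ 25.333 mg/L.
Steady-state trough Cmin,ss = Cmax,ss·f ≈ 25.333 × 0.25 ≈ 6.333 mg/L.
Trough 6.3 mg/L vs MEC 4 mg/L: adequate.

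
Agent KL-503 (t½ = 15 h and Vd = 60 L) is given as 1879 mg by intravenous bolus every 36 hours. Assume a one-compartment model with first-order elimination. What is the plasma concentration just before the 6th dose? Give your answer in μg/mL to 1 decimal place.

7.3 μg/mL

f = (1/2)^(τ/t½) = (1/2)^(36/15) ≈ 0.1895.
C₀ = D/Vd = 1879/60 ≈ 31.317 μg/mL.
Before the 6th dose, 5 doses have been given. Superposition: Cmin = C₀·(f + f² + … + f^5).
≈ 31.317 × (0.1895 + 0.0359 + 0.0068 + 0.0013 + 0.0002) ≈ 31.317 × 0.2337 ≈ 7.319 μg/mL.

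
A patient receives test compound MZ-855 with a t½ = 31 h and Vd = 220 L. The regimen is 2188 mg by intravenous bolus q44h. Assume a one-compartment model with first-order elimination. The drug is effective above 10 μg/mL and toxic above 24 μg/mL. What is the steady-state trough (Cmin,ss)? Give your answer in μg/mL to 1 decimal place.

Over one 44-h interval, 44/31 ≈ 1.4194 half-lives elapse, leaving f ≈ 0.3739 of each dose.
Each bolus raises the concentration by D/Vd = 2188/220 ≈ 9.945 μg/mL.
Steady-state trough Cmin,ss = C₀·f/(1−f) ≈ 9.945 × 0.3739/0.6261 ≈ 5.939 μg/mL.
Trough 5.9 μg/mL vs MEC 10 μg/mL: subtherapeutic.

5.9 μg/mL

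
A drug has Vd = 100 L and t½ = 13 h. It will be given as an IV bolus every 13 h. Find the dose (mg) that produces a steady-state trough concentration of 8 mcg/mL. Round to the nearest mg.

800 mg

τ/t½ = 13/13 ≈ 1, so f = (1/2)^(13/13) ≈ 0.500000.
Cmin,ss = (D/Vd)·f/(1−f), so D = Cmin,ss·Vd·(1−f)/f.
D = 8 × 100 × (1−f)/f ≈ 8 × 100 × 1.00000 ≈ 800.00 mg.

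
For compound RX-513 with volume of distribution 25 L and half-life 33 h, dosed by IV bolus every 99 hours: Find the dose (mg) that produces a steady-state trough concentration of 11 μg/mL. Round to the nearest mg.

1925 mg

τ/t½ = 99/33 ≈ 3, so f = (1/2)^(99/33) ≈ 0.125000.
Cmin,ss = (D/Vd)·f/(1−f), so D = Cmin,ss·Vd·(1−f)/f.
D = 11 × 25 × (1−f)/f ≈ 11 × 25 × 7.00000 ≈ 1925.00 mg.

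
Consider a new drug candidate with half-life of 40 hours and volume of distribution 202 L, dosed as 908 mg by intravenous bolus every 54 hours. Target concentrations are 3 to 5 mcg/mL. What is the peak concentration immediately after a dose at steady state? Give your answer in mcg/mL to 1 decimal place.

7.4 mcg/mL

τ/t½ = 54/40 ≈ 1.35, so fraction remaining f = (1/2)^(54/40) ≈ 0.3923.
Accumulation ratio R = 1/(1 − f) ≈ 1/0.6077 ≈ 1.6455.
Single-dose peak C₀ = D/Vd = 908/202 ≈ 4.495 mcg/mL.
Cmax,ss = C₀/(1 − f) ≈ 4.495/0.6077 ≈ 7.397 mcg/mL.
Peak 7.4 mcg/mL vs MTC 5 mcg/mL: exceeds toxic threshold.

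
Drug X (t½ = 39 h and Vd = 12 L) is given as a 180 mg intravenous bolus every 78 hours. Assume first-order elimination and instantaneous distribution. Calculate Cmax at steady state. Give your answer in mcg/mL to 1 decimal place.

20.0 mcg/mL

The dosing interval is 2 half-lives, so f = 2^(−2) = 0.25.
At steady state, R = 1/(1 − 0.25) = 4/3.
Single-dose peak C₀ = D/Vd = 180/12 = 15 mcg/mL.
Steady-state peak Cmax,ss = C₀·R = 15 × 4/3 ≈ 20.000 mcg/mL.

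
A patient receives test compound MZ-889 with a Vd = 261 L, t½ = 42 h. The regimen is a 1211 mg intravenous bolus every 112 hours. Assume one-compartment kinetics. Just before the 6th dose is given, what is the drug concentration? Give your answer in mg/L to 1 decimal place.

f = (1/2)^(τ/t½) = (1/2)^(112/42) ≈ 0.1575.
C₀ = D/Vd = 1211/261 ≈ 4.640 mg/L.
Before the 6th dose, 5 doses have been given. Superposition: Cmin = C₀·(f + f² + … + f^5).
≈ 4.640 × (0.1575 + 0.0248 + 0.0039 + 0.0006 + 0.0001) ≈ 4.640 × 0.1869 ≈ 0.867 mg/L.

0.9 mg/L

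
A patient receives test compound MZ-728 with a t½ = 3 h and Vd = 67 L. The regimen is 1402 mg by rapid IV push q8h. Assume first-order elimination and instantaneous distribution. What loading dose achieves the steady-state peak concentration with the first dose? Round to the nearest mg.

f = (1/2)^(8/3) ≈ 0.157490; accumulation ratio R = 1/(1−f) ≈ 1.18693.
Loading dose to hit Cmax,ss on first dose: D_load = D_maint·R ≈ 1402 × 1.18693 ≈ 1664.08 mg.

1664 mg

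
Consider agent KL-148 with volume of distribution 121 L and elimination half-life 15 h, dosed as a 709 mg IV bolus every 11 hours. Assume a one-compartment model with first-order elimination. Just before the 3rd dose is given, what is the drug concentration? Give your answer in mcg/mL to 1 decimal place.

5.6 mcg/mL

f = (1/2)^(τ/t½) = (1/2)^(11/15) ≈ 0.6015.
C₀ = D/Vd = 709/121 ≈ 5.860 mcg/mL.
Before the 3rd dose, 2 doses have been given. Superposition: Cmin = C₀·(f + f²).
≈ 5.860 × (0.6015 + 0.3618) ≈ 5.860 × 0.9633 ≈ 5.645 mcg/mL.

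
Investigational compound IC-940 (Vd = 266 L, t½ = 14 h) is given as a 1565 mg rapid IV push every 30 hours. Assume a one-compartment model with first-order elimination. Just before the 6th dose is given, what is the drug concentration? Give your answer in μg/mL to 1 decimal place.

1.7 μg/mL

f = (1/2)^(τ/t½) = (1/2)^(30/14) ≈ 0.2264.
C₀ = D/Vd = 1565/266 ≈ 5.883 μg/mL.
Before the 6th dose, 5 doses have been given. Superposition: Cmin = C₀·(f + f² + … + f^5).
≈ 5.883 × (0.2264 + 0.0513 + 0.0116 + 0.0026 + 0.0006) ≈ 5.883 × 0.2925 ≈ 1.721 μg/mL.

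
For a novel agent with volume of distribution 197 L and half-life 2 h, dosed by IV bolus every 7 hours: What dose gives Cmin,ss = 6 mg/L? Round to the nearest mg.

12191 mg

τ/t½ = 7/2 ≈ 3.5, so f = (1/2)^(7/2) ≈ 0.088388.
Cmin,ss = (D/Vd)·f/(1−f), so D = Cmin,ss·Vd·(1−f)/f.
D = 6 × 197 × (1−f)/f ≈ 6 × 197 × 10.31375 ≈ 12190.85 mg.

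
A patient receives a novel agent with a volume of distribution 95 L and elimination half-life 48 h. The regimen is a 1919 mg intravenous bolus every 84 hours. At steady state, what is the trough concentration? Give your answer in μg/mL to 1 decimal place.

8.5 μg/mL

Over one 84-h interval, 84/48 ≈ 1.75 half-lives elapse, leaving f ≈ 0.2973 of each dose.
Single-dose peak C₀ = D/Vd = 1919/95 ≈ 20.200 μg/mL.
Steady-state trough Cmin,ss = C₀·f/(1−f) ≈ 20.200 × 0.2973/0.7027 ≈ 8.546 μg/mL.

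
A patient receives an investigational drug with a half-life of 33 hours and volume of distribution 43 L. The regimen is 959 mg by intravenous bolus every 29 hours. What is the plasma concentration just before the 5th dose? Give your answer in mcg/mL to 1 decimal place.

24.3 mcg/mL

f = (1/2)^(τ/t½) = (1/2)^(29/33) ≈ 0.5438.
C₀ = D/Vd = 959/43 ≈ 22.302 mcg/mL.
Before the 5th dose, 4 doses have been given. Superposition: Cmin = C₀·(f + f² + … + f^4).
≈ 22.302 × (0.5438 + 0.2957 + 0.1608 + 0.0874) ≈ 22.302 × 1.0877 ≈ 24.258 mcg/mL.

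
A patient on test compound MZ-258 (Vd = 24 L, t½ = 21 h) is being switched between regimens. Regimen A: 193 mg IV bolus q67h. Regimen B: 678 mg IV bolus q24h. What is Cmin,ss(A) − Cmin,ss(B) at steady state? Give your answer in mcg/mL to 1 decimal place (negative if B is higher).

-22.4 mcg/mL

Regimen A: f = (1/2)^(67/21) ≈ 0.1095; Cmin,ss = (193/24)·f/(1−f) ≈ 0.989 mcg/mL.
Regimen B: f = (1/2)^(24/21) ≈ 0.4529; Cmin,ss = (678/24)·f/(1−f) ≈ 23.386 mcg/mL.
Difference ≈ 0.989 − 23.386 ≈ -22.397 mcg/mL.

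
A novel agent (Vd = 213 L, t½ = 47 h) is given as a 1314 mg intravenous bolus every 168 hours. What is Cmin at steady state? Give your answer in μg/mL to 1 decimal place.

0.6 μg/mL

Over one 168-h interval, 168/47 ≈ 3.5745 half-lives elapse, leaving f ≈ 0.0839 of each dose.
Accumulation ratio R = 1/(1 − f) ≈ 1/0.9161 ≈ 1.0916.
Each bolus raises the concentration by D/Vd = 1314/213 ≈ 6.169 μg/mL.
Steady-state peak Cmax,ss = C₀·R ≈ 6.169 × 1.0916 ≈ 6.734 μg/mL.
Steady-state trough Cmin,ss = Cmax,ss·f ≈ 6.734 × 0.0839 ≈ 0.565 μg/mL.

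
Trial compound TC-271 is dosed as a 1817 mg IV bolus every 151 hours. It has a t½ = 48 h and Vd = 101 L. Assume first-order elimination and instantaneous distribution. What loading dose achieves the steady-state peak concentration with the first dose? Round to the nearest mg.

2048 mg

f = (1/2)^(151/48) ≈ 0.112982; accumulation ratio R = 1/(1−f) ≈ 1.12737.
Loading dose to hit Cmax,ss on first dose: D_load = D_maint·R ≈ 1817 × 1.12737 ≈ 2048.43 mg.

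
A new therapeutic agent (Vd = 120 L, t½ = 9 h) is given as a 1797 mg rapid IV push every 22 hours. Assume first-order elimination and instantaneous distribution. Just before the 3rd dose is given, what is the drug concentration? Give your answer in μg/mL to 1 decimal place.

3.3 μg/mL

f = (1/2)^(τ/t½) = (1/2)^(22/9) ≈ 0.1837.
C₀ = D/Vd = 1797/120 ≈ 14.975 μg/mL.
Before the 3rd dose, 2 doses have been given. Superposition: Cmin = C₀·(f + f²).
≈ 14.975 × (0.1837 + 0.0337) ≈ 14.975 × 0.2174 ≈ 3.256 μg/mL.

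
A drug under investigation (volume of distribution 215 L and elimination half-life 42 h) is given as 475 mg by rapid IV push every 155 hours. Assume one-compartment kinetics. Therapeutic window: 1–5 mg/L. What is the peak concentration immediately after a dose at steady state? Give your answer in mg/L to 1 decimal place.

2.4 mg/L

τ/t½ = 155/42 ≈ 3.6905, so fraction remaining f = (1/2)^(155/42) ≈ 0.0775.
At steady state, accumulation factor R = 1/(1 − e^(−kτ)) ≈ 1.0840.
Each bolus raises the concentration by D/Vd = 475/215 ≈ 2.209 mg/L.
Steady-state peak Cmax,ss = C₀·R ≈ 2.209 × 1.0840 ≈ 2.395 mg/L.
Peak 2.4 mg/L vs MTC 5 mg/L: below toxic threshold.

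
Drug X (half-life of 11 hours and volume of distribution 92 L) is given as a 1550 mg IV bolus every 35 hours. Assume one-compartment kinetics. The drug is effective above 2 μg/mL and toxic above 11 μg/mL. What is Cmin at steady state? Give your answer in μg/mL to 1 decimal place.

2.1 μg/mL

Over one 35-h interval, 35/11 ≈ 3.1818 half-lives elapse, leaving f ≈ 0.1102 of each dose.
Each bolus raises the concentration by D/Vd = 1550/92 ≈ 16.848 μg/mL.
Steady-state trough Cmin,ss = C₀·f/(1−f) ≈ 16.848 × 0.1102/0.8898 ≈ 2.087 μg/mL.
Trough 2.1 μg/mL vs MEC 2 μg/mL: adequate.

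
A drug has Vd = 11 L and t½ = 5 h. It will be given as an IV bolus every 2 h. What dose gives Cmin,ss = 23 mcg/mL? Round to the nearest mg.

τ/t½ = 2/5 ≈ 0.4, so f = (1/2)^(2/5) ≈ 0.757858.
Cmin,ss = (D/Vd)·f/(1−f), so D = Cmin,ss·Vd·(1−f)/f.
D = 23 × 11 × (1−f)/f ≈ 23 × 11 × 0.31951 ≈ 80.84 mg.

81 mg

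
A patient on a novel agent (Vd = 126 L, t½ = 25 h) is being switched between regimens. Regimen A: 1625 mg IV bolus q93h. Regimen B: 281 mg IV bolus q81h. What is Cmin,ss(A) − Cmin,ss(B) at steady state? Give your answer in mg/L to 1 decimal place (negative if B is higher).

0.8 mg/L

Regimen A: f = (1/2)^(93/25) ≈ 0.0759; Cmin,ss = (1625/126)·f/(1−f) ≈ 1.059 mg/L.
Regimen B: f = (1/2)^(81/25) ≈ 0.1058; Cmin,ss = (281/126)·f/(1−f) ≈ 0.264 mg/L.
Difference ≈ 1.059 − 0.264 ≈ 0.795 mg/L.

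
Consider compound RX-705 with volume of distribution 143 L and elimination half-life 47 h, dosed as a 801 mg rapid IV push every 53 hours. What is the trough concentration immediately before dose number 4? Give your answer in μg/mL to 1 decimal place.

4.3 μg/mL

f = (1/2)^(τ/t½) = (1/2)^(53/47) ≈ 0.4577.
C₀ = D/Vd = 801/143 ≈ 5.601 μg/mL.
Before the 4th dose, 3 doses have been given. Superposition: Cmin = C₀·(f + f² + … + f^3).
≈ 5.601 × (0.4577 + 0.2095 + 0.0959) ≈ 5.601 × 0.7631 ≈ 4.274 μg/mL.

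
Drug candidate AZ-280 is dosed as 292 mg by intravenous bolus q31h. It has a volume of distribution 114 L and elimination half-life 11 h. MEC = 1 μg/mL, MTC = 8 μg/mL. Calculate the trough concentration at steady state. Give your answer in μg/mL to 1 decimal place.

Over one 31-h interval, 31/11 ≈ 2.8182 half-lives elapse, leaving f ≈ 0.1418 of each dose.
Each bolus raises the concentration by D/Vd = 292/114 ≈ 2.561 μg/mL.
Steady-state trough Cmin,ss = C₀·f/(1−f) ≈ 2.561 × 0.1418/0.8582 ≈ 0.423 μg/mL.
Trough 0.4 μg/mL vs MEC 1 μg/mL: subtherapeutic.

0.4 μg/mL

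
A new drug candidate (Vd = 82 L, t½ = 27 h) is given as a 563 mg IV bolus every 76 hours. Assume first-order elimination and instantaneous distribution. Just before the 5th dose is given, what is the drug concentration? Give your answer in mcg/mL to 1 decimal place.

1.1 mcg/mL

f = (1/2)^(τ/t½) = (1/2)^(76/27) ≈ 0.1421.
C₀ = D/Vd = 563/82 ≈ 6.866 mcg/mL.
Before the 5th dose, 4 doses have been given. Superposition: Cmin = C₀·(f + f² + … + f^4).
≈ 6.866 × (0.1421 + 0.0202 + 0.0029 + 0.0004) ≈ 6.866 × 0.1656 ≈ 1.137 mcg/mL.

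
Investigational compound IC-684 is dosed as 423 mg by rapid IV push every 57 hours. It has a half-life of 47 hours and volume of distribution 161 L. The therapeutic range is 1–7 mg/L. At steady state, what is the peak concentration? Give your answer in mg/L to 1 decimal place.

k = ln2/t½ = ln2/47 ≈ 0.014748 h⁻¹; fraction remaining f = e^(−kτ) = e^(−0.014748×57) ≈ 0.4314.
Accumulation ratio R = 1/(1 − f) ≈ 1/0.5686 ≈ 1.7587.
Each bolus raises the concentration by D/Vd = 423/161 ≈ 2.627 mg/L.
Cmax,ss = C₀/(1 − f) ≈ 2.627/0.5686 ≈ 4.620 mg/L.
Peak 4.6 mg/L vs MTC 7 mg/L: below toxic threshold.

4.6 mg/L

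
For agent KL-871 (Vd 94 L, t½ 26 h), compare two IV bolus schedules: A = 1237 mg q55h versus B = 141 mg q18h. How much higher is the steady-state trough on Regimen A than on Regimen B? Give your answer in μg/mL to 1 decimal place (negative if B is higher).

Regimen A: f = (1/2)^(55/26) ≈ 0.2308; Cmin,ss = (1237/94)·f/(1−f) ≈ 3.949 μg/mL.
Regimen B: f = (1/2)^(18/26) ≈ 0.6189; Cmin,ss = (141/94)·f/(1−f) ≈ 2.436 μg/mL.
Difference ≈ 3.949 − 2.436 ≈ 1.513 μg/mL.

1.5 μg/mL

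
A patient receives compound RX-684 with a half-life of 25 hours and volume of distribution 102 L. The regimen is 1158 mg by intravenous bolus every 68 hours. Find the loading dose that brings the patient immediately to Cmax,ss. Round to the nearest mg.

1365 mg

f = (1/2)^(68/25) ≈ 0.151774; accumulation ratio R = 1/(1−f) ≈ 1.17893.
Loading dose to hit Cmax,ss on first dose: D_load = D_maint·R ≈ 1158 × 1.17893 ≈ 1365.20 mg.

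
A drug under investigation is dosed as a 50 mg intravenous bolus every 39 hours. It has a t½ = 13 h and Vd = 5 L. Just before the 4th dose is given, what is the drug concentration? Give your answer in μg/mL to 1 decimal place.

f = (1/2)^(τ/t½) = (1/2)^(39/13) ≈ 0.1250.
C₀ = D/Vd = 50/5 ≈ 10.000 μg/mL.
Before the 4th dose, 3 doses have been given. Superposition: Cmin = C₀·(f + f² + … + f^3).
≈ 10.000 × (0.1250 + 0.0156 + 0.0020) ≈ 10.000 × 0.1426 ≈ 1.426 μg/mL.

1.4 μg/mL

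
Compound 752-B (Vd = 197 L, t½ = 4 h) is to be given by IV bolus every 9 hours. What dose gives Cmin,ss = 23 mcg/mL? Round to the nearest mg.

τ/t½ = 9/4 ≈ 2.25, so f = (1/2)^(9/4) ≈ 0.210224.
Cmin,ss = (D/Vd)·f/(1−f), so D = Cmin,ss·Vd·(1−f)/f.
D = 23 × 197 × (1−f)/f ≈ 23 × 197 × 3.75683 ≈ 17022.20 mg.

17022 mg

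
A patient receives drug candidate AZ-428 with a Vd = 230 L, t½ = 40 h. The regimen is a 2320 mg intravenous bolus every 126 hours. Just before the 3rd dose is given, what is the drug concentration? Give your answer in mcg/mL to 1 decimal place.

f = (1/2)^(τ/t½) = (1/2)^(126/40) ≈ 0.1127.
C₀ = D/Vd = 2320/230 ≈ 10.087 mcg/mL.
Before the 3rd dose, 2 doses have been given. Superposition: Cmin = C₀·(f + f²).
≈ 10.087 × (0.1127 + 0.0127) ≈ 10.087 × 0.1254 ≈ 1.265 mcg/mL.

1.3 mcg/mL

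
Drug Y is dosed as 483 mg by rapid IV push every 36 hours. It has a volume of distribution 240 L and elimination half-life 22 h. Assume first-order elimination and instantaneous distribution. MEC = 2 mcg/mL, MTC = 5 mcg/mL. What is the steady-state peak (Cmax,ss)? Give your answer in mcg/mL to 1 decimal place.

3.0 mcg/mL

τ/t½ = 36/22 ≈ 1.6364, so fraction remaining f = (1/2)^(36/22) ≈ 0.3217.
At steady state, accumulation factor R = 1/(1 − e^(−kτ)) ≈ 1.4743.
Single-dose peak C₀ = D/Vd = 483/240 ≈ 2.013 mcg/mL.
Steady-state peak Cmax,ss = C₀·R ≈ 2.013 × 1.4743 ≈ 2.968 mcg/mL.
Peak 3.0 mcg/mL vs MTC 5 mcg/mL: below toxic threshold.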